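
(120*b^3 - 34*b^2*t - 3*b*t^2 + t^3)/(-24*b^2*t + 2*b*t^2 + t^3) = (-5*b + t)/t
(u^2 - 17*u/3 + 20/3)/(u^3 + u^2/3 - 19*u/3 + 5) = (u - 4)/(u^2 + 2*u - 3)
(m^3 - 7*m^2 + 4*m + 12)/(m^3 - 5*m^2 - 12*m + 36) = (m + 1)/(m + 3)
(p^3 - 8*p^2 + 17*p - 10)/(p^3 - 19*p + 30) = (p^2 - 6*p + 5)/(p^2 + 2*p - 15)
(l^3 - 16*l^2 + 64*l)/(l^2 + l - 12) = l*(l^2 - 16*l + 64)/(l^2 + l - 12)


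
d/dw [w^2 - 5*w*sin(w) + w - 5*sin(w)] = -5*w*cos(w) + 2*w - 5*sqrt(2)*sin(w + pi/4) + 1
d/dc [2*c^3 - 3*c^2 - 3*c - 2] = 6*c^2 - 6*c - 3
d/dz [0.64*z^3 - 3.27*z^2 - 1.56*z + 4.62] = 1.92*z^2 - 6.54*z - 1.56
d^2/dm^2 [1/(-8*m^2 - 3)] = 48*(1 - 8*m^2)/(8*m^2 + 3)^3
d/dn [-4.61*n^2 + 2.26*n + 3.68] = 2.26 - 9.22*n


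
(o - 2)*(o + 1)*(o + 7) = o^3 + 6*o^2 - 9*o - 14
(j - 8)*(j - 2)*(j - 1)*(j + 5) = j^4 - 6*j^3 - 29*j^2 + 114*j - 80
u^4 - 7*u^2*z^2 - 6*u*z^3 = u*(u - 3*z)*(u + z)*(u + 2*z)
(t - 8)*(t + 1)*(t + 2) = t^3 - 5*t^2 - 22*t - 16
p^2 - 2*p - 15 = (p - 5)*(p + 3)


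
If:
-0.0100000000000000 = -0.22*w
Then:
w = 0.05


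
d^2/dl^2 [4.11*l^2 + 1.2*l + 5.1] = 8.22000000000000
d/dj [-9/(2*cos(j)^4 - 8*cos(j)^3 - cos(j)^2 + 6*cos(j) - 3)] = 18*(-4*cos(j)^3 + 12*cos(j)^2 + cos(j) - 3)*sin(j)/(-2*sin(j)^4 + 3*sin(j)^2 + 2*cos(3*j) + 2)^2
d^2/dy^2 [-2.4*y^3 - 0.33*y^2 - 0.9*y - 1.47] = -14.4*y - 0.66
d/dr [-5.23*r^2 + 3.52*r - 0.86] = 3.52 - 10.46*r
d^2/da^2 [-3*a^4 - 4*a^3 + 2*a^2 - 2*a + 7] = -36*a^2 - 24*a + 4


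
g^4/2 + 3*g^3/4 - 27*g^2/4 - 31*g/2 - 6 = (g/2 + 1)*(g - 4)*(g + 1/2)*(g + 3)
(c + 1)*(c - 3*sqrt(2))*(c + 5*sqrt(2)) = c^3 + c^2 + 2*sqrt(2)*c^2 - 30*c + 2*sqrt(2)*c - 30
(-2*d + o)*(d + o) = -2*d^2 - d*o + o^2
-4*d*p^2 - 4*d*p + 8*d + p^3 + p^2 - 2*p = (-4*d + p)*(p - 1)*(p + 2)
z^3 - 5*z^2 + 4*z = z*(z - 4)*(z - 1)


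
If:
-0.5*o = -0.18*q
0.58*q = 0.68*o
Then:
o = 0.00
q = 0.00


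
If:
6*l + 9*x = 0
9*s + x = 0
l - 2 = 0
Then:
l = 2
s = 4/27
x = -4/3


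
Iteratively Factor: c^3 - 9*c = (c)*(c^2 - 9) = c*(c - 3)*(c + 3)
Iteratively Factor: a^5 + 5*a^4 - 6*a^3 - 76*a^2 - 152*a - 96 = (a + 3)*(a^4 + 2*a^3 - 12*a^2 - 40*a - 32) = (a - 4)*(a + 3)*(a^3 + 6*a^2 + 12*a + 8) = (a - 4)*(a + 2)*(a + 3)*(a^2 + 4*a + 4) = (a - 4)*(a + 2)^2*(a + 3)*(a + 2)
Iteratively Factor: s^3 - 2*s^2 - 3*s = (s)*(s^2 - 2*s - 3) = s*(s + 1)*(s - 3)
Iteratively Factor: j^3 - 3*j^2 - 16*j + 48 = (j + 4)*(j^2 - 7*j + 12) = (j - 4)*(j + 4)*(j - 3)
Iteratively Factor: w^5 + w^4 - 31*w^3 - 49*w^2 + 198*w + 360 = (w + 2)*(w^4 - w^3 - 29*w^2 + 9*w + 180) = (w - 5)*(w + 2)*(w^3 + 4*w^2 - 9*w - 36) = (w - 5)*(w - 3)*(w + 2)*(w^2 + 7*w + 12) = (w - 5)*(w - 3)*(w + 2)*(w + 3)*(w + 4)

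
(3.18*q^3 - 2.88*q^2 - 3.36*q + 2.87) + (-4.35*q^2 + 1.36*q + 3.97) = 3.18*q^3 - 7.23*q^2 - 2.0*q + 6.84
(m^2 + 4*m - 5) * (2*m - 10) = 2*m^3 - 2*m^2 - 50*m + 50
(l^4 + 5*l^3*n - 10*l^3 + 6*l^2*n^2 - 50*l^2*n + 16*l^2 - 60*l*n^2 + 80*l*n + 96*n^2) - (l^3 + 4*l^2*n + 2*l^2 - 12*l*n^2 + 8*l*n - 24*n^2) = l^4 + 5*l^3*n - 11*l^3 + 6*l^2*n^2 - 54*l^2*n + 14*l^2 - 48*l*n^2 + 72*l*n + 120*n^2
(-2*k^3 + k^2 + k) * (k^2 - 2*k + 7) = -2*k^5 + 5*k^4 - 15*k^3 + 5*k^2 + 7*k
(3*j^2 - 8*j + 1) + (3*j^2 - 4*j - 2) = 6*j^2 - 12*j - 1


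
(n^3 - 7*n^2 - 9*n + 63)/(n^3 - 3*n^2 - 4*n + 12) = (n^2 - 4*n - 21)/(n^2 - 4)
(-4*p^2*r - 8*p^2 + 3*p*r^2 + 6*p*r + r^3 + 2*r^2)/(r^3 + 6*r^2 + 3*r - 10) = (-4*p^2 + 3*p*r + r^2)/(r^2 + 4*r - 5)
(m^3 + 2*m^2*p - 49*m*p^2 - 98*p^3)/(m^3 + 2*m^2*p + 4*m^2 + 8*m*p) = (m^2 - 49*p^2)/(m*(m + 4))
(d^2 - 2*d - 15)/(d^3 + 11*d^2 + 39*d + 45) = (d - 5)/(d^2 + 8*d + 15)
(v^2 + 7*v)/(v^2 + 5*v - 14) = v/(v - 2)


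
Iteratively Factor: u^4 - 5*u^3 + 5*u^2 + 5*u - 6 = (u + 1)*(u^3 - 6*u^2 + 11*u - 6) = (u - 2)*(u + 1)*(u^2 - 4*u + 3) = (u - 3)*(u - 2)*(u + 1)*(u - 1)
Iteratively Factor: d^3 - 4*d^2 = (d)*(d^2 - 4*d) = d^2*(d - 4)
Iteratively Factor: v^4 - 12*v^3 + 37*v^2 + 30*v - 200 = (v - 5)*(v^3 - 7*v^2 + 2*v + 40) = (v - 5)*(v - 4)*(v^2 - 3*v - 10) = (v - 5)^2*(v - 4)*(v + 2)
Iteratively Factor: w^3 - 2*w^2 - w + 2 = (w - 2)*(w^2 - 1) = (w - 2)*(w + 1)*(w - 1)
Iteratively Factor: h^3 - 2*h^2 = (h - 2)*(h^2) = h*(h - 2)*(h)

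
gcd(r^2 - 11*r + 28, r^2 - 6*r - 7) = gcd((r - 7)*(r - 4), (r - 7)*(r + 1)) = r - 7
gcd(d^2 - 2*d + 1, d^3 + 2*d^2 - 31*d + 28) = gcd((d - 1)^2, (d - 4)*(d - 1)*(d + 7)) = d - 1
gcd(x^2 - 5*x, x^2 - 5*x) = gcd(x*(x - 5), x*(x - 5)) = x^2 - 5*x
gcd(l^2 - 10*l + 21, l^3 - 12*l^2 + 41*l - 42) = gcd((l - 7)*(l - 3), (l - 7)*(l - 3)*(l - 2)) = l^2 - 10*l + 21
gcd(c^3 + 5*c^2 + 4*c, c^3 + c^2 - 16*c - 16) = c^2 + 5*c + 4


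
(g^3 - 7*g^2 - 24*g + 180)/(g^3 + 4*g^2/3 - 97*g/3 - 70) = 3*(g - 6)/(3*g + 7)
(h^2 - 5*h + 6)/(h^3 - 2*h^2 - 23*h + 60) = (h - 2)/(h^2 + h - 20)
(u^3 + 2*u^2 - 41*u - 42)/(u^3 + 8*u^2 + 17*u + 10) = (u^2 + u - 42)/(u^2 + 7*u + 10)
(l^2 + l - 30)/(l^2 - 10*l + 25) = (l + 6)/(l - 5)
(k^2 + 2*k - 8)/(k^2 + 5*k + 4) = (k - 2)/(k + 1)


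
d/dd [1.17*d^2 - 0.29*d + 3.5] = 2.34*d - 0.29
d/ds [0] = 0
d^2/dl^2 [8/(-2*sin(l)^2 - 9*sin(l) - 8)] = 8*(16*sin(l)^4 + 54*sin(l)^3 - 7*sin(l)^2 - 180*sin(l) - 130)/(9*sin(l) - cos(2*l) + 9)^3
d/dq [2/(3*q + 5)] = -6/(3*q + 5)^2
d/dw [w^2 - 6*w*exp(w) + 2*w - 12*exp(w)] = -6*w*exp(w) + 2*w - 18*exp(w) + 2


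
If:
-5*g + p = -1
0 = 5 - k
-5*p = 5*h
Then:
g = p/5 + 1/5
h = -p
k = 5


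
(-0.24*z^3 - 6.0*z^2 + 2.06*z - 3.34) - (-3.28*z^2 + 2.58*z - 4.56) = -0.24*z^3 - 2.72*z^2 - 0.52*z + 1.22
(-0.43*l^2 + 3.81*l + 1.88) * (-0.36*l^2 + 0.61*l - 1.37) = 0.1548*l^4 - 1.6339*l^3 + 2.2364*l^2 - 4.0729*l - 2.5756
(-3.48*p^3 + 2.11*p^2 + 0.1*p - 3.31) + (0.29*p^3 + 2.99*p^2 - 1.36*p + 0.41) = -3.19*p^3 + 5.1*p^2 - 1.26*p - 2.9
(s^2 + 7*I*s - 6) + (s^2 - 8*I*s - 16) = 2*s^2 - I*s - 22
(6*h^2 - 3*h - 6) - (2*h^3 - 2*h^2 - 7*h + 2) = -2*h^3 + 8*h^2 + 4*h - 8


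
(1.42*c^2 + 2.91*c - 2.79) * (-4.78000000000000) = -6.7876*c^2 - 13.9098*c + 13.3362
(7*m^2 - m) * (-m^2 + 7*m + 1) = -7*m^4 + 50*m^3 - m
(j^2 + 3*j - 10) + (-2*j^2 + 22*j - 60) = -j^2 + 25*j - 70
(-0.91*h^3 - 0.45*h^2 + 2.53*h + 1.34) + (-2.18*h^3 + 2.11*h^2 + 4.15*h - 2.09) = -3.09*h^3 + 1.66*h^2 + 6.68*h - 0.75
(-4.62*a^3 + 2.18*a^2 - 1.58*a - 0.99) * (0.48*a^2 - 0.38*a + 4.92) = -2.2176*a^5 + 2.802*a^4 - 24.3172*a^3 + 10.8508*a^2 - 7.3974*a - 4.8708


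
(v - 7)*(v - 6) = v^2 - 13*v + 42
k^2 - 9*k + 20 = (k - 5)*(k - 4)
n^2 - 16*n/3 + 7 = (n - 3)*(n - 7/3)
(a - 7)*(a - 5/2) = a^2 - 19*a/2 + 35/2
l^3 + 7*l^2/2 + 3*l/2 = l*(l + 1/2)*(l + 3)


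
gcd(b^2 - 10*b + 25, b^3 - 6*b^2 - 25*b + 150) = b - 5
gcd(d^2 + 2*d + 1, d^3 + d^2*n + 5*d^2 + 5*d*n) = 1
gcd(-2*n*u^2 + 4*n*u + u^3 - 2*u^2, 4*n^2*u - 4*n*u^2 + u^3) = -2*n*u + u^2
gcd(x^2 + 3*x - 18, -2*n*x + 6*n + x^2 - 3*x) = x - 3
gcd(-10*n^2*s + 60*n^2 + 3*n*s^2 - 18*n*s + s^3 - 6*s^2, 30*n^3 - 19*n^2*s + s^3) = -10*n^2 + 3*n*s + s^2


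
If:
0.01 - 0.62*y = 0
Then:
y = 0.02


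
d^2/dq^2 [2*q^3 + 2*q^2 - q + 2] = 12*q + 4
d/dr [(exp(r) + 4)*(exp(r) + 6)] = 2*(exp(r) + 5)*exp(r)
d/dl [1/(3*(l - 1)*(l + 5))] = 2*(-l - 2)/(3*(l^4 + 8*l^3 + 6*l^2 - 40*l + 25))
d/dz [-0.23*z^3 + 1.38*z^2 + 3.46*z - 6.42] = -0.69*z^2 + 2.76*z + 3.46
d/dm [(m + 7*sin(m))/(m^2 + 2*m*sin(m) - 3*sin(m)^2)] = (5*m^2*cos(m) - m^2 - 14*m*sin(m) + 3*m*sin(2*m) + 21*cos(m)/4 + 17*cos(2*m)/2 - 21*cos(3*m)/4 - 17/2)/((m - sin(m))^2*(m + 3*sin(m))^2)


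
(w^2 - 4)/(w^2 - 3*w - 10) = (w - 2)/(w - 5)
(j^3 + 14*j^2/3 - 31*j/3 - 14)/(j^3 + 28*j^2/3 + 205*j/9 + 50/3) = 3*(3*j^2 - 4*j - 7)/(9*j^2 + 30*j + 25)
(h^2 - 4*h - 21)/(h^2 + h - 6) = (h - 7)/(h - 2)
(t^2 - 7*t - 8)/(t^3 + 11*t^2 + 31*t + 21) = (t - 8)/(t^2 + 10*t + 21)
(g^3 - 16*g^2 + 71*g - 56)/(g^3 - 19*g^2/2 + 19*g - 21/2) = 2*(g - 8)/(2*g - 3)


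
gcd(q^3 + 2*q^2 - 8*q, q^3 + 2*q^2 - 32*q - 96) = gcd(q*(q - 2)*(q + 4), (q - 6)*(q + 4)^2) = q + 4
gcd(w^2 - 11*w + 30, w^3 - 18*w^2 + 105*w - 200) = w - 5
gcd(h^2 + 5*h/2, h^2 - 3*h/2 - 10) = h + 5/2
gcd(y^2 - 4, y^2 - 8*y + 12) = y - 2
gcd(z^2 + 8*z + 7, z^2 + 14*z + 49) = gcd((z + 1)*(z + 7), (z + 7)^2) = z + 7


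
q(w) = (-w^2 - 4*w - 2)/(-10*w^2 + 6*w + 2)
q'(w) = (-2*w - 4)/(-10*w^2 + 6*w + 2) + (20*w - 6)*(-w^2 - 4*w - 2)/(-10*w^2 + 6*w + 2)^2 = (-23*w^2 - 22*w + 2)/(2*(25*w^4 - 30*w^3 - w^2 + 6*w + 1))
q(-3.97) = 0.01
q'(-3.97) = -0.02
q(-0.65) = -0.03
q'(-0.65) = 0.35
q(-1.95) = -0.04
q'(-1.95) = -0.04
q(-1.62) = -0.05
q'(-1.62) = -0.04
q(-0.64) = -0.03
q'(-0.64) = 0.38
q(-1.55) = -0.06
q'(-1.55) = -0.04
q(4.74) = 0.22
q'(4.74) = -0.03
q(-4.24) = 0.01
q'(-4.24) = -0.02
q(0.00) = -1.00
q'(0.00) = 1.00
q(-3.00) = -0.00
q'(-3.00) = -0.02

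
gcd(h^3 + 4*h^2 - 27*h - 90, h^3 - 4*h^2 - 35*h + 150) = h^2 + h - 30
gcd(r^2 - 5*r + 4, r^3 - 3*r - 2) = 1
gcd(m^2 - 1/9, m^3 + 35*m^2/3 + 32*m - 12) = m - 1/3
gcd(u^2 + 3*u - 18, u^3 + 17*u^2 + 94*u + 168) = u + 6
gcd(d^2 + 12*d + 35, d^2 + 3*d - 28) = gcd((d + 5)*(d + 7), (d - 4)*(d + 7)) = d + 7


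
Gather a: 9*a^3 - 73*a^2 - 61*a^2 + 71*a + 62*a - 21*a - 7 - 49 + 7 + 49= 9*a^3 - 134*a^2 + 112*a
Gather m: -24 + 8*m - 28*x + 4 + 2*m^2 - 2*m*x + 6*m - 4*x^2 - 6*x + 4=2*m^2 + m*(14 - 2*x) - 4*x^2 - 34*x - 16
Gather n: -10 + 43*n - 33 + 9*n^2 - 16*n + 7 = 9*n^2 + 27*n - 36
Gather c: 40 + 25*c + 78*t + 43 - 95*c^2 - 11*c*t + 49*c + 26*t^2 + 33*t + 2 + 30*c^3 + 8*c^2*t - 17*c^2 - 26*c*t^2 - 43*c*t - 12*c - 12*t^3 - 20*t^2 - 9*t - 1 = 30*c^3 + c^2*(8*t - 112) + c*(-26*t^2 - 54*t + 62) - 12*t^3 + 6*t^2 + 102*t + 84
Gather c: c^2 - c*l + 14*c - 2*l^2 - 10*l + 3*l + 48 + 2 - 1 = c^2 + c*(14 - l) - 2*l^2 - 7*l + 49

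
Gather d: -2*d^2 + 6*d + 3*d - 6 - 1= -2*d^2 + 9*d - 7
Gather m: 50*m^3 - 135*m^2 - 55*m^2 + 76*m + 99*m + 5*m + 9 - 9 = 50*m^3 - 190*m^2 + 180*m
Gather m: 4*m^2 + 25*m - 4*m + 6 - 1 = 4*m^2 + 21*m + 5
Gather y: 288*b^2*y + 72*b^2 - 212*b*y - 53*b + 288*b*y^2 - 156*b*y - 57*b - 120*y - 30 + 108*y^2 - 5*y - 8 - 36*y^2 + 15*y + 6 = 72*b^2 - 110*b + y^2*(288*b + 72) + y*(288*b^2 - 368*b - 110) - 32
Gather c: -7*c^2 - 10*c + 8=-7*c^2 - 10*c + 8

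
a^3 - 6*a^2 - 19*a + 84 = (a - 7)*(a - 3)*(a + 4)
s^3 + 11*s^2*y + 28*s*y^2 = s*(s + 4*y)*(s + 7*y)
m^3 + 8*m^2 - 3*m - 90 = (m - 3)*(m + 5)*(m + 6)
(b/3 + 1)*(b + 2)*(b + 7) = b^3/3 + 4*b^2 + 41*b/3 + 14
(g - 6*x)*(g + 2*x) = g^2 - 4*g*x - 12*x^2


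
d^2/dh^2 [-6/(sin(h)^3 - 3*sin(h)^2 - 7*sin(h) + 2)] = 6*(9*sin(h)^6 - 33*sin(h)^5 + 10*sin(h)^4 + 93*sin(h)^3 + 61*sin(h)^2 - 100*sin(h) - 110)/(sin(h)^3 - 3*sin(h)^2 - 7*sin(h) + 2)^3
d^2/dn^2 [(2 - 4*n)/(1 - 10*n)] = -320/(10*n - 1)^3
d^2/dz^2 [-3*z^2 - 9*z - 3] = -6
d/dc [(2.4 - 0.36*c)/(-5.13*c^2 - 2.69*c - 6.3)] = (-1.8468*c^2 + 24.624*c + 8.724)/(26.3169*c^4 + 27.5994*c^3 + 71.8741*c^2 + 33.894*c + 39.69)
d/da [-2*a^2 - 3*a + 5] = -4*a - 3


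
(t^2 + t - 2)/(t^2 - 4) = (t - 1)/(t - 2)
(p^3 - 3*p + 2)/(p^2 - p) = p + 1 - 2/p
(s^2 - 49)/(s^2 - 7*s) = (s + 7)/s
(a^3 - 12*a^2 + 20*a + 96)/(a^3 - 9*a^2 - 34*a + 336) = (a^2 - 4*a - 12)/(a^2 - a - 42)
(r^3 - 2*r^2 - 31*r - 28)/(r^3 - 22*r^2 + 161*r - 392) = (r^2 + 5*r + 4)/(r^2 - 15*r + 56)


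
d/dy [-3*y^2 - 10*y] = -6*y - 10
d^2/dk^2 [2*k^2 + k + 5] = 4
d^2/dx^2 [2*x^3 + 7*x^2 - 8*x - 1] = 12*x + 14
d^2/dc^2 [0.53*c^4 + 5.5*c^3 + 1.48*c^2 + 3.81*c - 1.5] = 6.36*c^2 + 33.0*c + 2.96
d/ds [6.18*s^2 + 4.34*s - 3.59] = 12.36*s + 4.34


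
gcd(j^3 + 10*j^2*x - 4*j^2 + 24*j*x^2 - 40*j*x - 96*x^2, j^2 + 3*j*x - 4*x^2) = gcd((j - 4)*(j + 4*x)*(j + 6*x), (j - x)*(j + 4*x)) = j + 4*x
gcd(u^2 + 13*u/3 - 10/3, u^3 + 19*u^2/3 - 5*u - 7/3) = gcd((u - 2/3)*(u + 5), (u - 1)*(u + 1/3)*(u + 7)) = 1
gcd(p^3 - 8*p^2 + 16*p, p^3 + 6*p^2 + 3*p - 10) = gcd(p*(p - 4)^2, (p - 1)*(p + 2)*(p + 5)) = 1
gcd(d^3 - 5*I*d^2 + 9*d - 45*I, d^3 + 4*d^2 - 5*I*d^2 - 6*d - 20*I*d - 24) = d - 3*I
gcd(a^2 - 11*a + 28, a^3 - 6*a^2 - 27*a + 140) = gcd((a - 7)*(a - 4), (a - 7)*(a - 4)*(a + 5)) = a^2 - 11*a + 28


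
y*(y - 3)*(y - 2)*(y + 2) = y^4 - 3*y^3 - 4*y^2 + 12*y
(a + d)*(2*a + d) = 2*a^2 + 3*a*d + d^2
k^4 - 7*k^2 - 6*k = k*(k - 3)*(k + 1)*(k + 2)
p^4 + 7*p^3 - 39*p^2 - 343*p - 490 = (p - 7)*(p + 2)*(p + 5)*(p + 7)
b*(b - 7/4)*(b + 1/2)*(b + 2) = b^4 + 3*b^3/4 - 27*b^2/8 - 7*b/4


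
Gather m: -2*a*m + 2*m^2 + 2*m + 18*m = 2*m^2 + m*(20 - 2*a)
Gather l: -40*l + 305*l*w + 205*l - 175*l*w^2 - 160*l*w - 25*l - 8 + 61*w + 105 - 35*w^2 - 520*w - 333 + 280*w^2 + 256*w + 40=l*(-175*w^2 + 145*w + 140) + 245*w^2 - 203*w - 196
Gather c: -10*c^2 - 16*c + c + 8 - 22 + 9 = -10*c^2 - 15*c - 5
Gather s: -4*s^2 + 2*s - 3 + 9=-4*s^2 + 2*s + 6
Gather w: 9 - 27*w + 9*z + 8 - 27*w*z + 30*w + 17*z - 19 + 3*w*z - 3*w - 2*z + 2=-24*w*z + 24*z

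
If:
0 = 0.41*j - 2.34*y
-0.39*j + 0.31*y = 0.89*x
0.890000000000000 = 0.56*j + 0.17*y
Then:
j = 1.51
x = -0.57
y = 0.26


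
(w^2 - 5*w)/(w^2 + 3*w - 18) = w*(w - 5)/(w^2 + 3*w - 18)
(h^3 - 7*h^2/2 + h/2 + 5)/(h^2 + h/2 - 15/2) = (h^2 - h - 2)/(h + 3)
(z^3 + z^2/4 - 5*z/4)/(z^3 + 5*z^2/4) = (z - 1)/z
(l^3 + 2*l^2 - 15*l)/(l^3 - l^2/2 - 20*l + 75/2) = 2*l/(2*l - 5)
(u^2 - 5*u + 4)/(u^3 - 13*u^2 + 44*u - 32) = 1/(u - 8)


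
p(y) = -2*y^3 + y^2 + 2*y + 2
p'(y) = -6*y^2 + 2*y + 2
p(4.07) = -108.13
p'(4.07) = -89.25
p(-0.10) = 1.81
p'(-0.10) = 1.74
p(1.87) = -3.84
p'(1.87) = -15.24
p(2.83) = -29.66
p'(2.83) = -40.39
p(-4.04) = 142.12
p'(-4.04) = -104.01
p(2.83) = -29.66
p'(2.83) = -40.39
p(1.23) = 2.25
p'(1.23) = -4.62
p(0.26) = 2.55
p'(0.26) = 2.11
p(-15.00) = 6947.00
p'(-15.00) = -1378.00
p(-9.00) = 1523.00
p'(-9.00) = -502.00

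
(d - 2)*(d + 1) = d^2 - d - 2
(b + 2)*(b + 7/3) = b^2 + 13*b/3 + 14/3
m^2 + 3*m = m*(m + 3)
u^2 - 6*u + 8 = (u - 4)*(u - 2)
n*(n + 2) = n^2 + 2*n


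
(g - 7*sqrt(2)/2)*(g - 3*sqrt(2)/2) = g^2 - 5*sqrt(2)*g + 21/2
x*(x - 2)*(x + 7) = x^3 + 5*x^2 - 14*x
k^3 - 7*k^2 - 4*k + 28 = (k - 7)*(k - 2)*(k + 2)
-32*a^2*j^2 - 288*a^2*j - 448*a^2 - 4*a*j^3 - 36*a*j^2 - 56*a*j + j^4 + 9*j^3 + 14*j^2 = (-8*a + j)*(4*a + j)*(j + 2)*(j + 7)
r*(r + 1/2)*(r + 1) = r^3 + 3*r^2/2 + r/2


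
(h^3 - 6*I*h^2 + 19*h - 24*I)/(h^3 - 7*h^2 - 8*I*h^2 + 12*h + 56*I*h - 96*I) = (h^2 + 2*I*h + 3)/(h^2 - 7*h + 12)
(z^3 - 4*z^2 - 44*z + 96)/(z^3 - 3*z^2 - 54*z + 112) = (z + 6)/(z + 7)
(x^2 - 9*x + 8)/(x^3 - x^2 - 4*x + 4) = (x - 8)/(x^2 - 4)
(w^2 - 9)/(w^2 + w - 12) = (w + 3)/(w + 4)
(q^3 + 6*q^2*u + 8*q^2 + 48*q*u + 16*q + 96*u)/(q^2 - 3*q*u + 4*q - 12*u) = (q^2 + 6*q*u + 4*q + 24*u)/(q - 3*u)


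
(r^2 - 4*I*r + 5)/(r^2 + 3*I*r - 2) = (r - 5*I)/(r + 2*I)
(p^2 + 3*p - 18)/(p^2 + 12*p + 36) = (p - 3)/(p + 6)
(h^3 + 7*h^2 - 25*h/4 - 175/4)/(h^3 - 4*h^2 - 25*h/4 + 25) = (h + 7)/(h - 4)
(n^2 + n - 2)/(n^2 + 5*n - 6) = (n + 2)/(n + 6)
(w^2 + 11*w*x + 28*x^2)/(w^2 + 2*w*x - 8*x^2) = (-w - 7*x)/(-w + 2*x)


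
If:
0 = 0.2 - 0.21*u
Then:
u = 0.95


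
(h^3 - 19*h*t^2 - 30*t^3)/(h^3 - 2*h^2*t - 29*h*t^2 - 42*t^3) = (-h + 5*t)/(-h + 7*t)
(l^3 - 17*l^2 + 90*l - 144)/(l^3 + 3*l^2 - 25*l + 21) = (l^2 - 14*l + 48)/(l^2 + 6*l - 7)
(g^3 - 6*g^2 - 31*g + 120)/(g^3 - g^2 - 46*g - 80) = (g - 3)/(g + 2)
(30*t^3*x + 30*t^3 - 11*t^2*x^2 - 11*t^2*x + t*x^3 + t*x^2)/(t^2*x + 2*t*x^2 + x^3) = t*(30*t^2*x + 30*t^2 - 11*t*x^2 - 11*t*x + x^3 + x^2)/(x*(t^2 + 2*t*x + x^2))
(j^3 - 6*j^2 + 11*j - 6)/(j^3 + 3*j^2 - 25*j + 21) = (j - 2)/(j + 7)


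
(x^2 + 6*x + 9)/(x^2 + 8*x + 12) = (x^2 + 6*x + 9)/(x^2 + 8*x + 12)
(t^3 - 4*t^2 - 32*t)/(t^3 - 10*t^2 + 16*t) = (t + 4)/(t - 2)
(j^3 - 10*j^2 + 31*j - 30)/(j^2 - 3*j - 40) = (-j^3 + 10*j^2 - 31*j + 30)/(-j^2 + 3*j + 40)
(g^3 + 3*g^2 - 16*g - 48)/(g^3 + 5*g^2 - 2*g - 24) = (g - 4)/(g - 2)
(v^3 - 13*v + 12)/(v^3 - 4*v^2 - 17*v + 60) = (v - 1)/(v - 5)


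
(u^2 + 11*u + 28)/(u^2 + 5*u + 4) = (u + 7)/(u + 1)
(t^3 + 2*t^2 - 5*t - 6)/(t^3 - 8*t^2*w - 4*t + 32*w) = (t^2 + 4*t + 3)/(t^2 - 8*t*w + 2*t - 16*w)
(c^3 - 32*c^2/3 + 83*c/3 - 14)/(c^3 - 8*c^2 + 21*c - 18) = (3*c^2 - 23*c + 14)/(3*(c^2 - 5*c + 6))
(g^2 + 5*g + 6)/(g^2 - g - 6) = (g + 3)/(g - 3)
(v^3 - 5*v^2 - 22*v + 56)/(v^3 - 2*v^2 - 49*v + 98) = (v + 4)/(v + 7)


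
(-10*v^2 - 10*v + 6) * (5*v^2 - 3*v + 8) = -50*v^4 - 20*v^3 - 20*v^2 - 98*v + 48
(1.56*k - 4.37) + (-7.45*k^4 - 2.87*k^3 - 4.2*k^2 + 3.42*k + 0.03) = -7.45*k^4 - 2.87*k^3 - 4.2*k^2 + 4.98*k - 4.34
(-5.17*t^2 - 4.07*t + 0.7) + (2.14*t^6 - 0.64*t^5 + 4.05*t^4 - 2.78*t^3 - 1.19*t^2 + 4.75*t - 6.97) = 2.14*t^6 - 0.64*t^5 + 4.05*t^4 - 2.78*t^3 - 6.36*t^2 + 0.68*t - 6.27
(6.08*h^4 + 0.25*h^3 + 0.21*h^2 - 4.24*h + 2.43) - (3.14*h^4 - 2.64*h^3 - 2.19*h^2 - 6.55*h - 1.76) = 2.94*h^4 + 2.89*h^3 + 2.4*h^2 + 2.31*h + 4.19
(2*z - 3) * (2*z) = 4*z^2 - 6*z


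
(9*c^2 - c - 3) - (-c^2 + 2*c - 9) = 10*c^2 - 3*c + 6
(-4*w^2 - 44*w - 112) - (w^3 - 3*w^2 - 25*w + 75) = -w^3 - w^2 - 19*w - 187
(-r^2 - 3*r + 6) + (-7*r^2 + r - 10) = -8*r^2 - 2*r - 4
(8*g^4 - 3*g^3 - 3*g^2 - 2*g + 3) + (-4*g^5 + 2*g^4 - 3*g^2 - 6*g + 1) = -4*g^5 + 10*g^4 - 3*g^3 - 6*g^2 - 8*g + 4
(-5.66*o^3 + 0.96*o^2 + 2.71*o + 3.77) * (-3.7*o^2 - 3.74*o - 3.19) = 20.942*o^5 + 17.6164*o^4 + 4.438*o^3 - 27.1468*o^2 - 22.7447*o - 12.0263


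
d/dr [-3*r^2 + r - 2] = 1 - 6*r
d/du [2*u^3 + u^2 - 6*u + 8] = 6*u^2 + 2*u - 6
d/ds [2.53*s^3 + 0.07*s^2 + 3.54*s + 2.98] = 7.59*s^2 + 0.14*s + 3.54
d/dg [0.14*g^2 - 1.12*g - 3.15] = 0.28*g - 1.12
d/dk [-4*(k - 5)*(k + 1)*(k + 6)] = -12*k^2 - 16*k + 116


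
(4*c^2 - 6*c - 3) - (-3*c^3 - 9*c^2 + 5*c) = 3*c^3 + 13*c^2 - 11*c - 3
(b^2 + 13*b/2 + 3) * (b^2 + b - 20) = b^4 + 15*b^3/2 - 21*b^2/2 - 127*b - 60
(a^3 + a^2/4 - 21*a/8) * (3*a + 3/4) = 3*a^4 + 3*a^3/2 - 123*a^2/16 - 63*a/32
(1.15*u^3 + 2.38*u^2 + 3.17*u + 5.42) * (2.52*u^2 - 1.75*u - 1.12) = 2.898*u^5 + 3.9851*u^4 + 2.5354*u^3 + 5.4453*u^2 - 13.0354*u - 6.0704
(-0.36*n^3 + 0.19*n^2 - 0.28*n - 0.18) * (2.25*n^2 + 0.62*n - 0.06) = -0.81*n^5 + 0.2043*n^4 - 0.4906*n^3 - 0.59*n^2 - 0.0948*n + 0.0108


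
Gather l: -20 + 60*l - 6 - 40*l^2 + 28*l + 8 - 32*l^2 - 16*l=-72*l^2 + 72*l - 18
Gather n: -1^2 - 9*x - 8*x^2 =-8*x^2 - 9*x - 1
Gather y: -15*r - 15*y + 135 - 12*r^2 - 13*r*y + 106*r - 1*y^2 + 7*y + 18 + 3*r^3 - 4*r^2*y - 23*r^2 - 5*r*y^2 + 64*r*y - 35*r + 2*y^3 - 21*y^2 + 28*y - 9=3*r^3 - 35*r^2 + 56*r + 2*y^3 + y^2*(-5*r - 22) + y*(-4*r^2 + 51*r + 20) + 144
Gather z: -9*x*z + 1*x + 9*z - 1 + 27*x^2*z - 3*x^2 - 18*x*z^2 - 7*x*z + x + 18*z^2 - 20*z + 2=-3*x^2 + 2*x + z^2*(18 - 18*x) + z*(27*x^2 - 16*x - 11) + 1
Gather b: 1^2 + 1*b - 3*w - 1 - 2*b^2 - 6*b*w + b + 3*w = -2*b^2 + b*(2 - 6*w)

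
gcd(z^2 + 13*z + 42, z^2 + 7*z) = z + 7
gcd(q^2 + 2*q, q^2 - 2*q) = q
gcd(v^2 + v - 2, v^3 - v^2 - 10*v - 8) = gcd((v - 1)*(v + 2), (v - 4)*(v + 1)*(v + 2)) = v + 2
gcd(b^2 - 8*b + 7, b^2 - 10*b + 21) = b - 7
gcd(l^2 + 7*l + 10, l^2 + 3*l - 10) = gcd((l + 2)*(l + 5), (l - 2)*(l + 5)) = l + 5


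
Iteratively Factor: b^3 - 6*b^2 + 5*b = (b)*(b^2 - 6*b + 5) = b*(b - 5)*(b - 1)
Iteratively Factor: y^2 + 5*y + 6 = (y + 3)*(y + 2)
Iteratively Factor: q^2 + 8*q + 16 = (q + 4)*(q + 4)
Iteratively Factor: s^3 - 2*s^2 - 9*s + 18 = (s - 2)*(s^2 - 9) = (s - 2)*(s + 3)*(s - 3)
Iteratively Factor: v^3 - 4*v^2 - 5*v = (v - 5)*(v^2 + v) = (v - 5)*(v + 1)*(v)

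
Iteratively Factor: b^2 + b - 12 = (b + 4)*(b - 3)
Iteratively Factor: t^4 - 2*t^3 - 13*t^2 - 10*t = (t)*(t^3 - 2*t^2 - 13*t - 10) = t*(t + 1)*(t^2 - 3*t - 10) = t*(t + 1)*(t + 2)*(t - 5)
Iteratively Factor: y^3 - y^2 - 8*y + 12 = (y - 2)*(y^2 + y - 6) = (y - 2)*(y + 3)*(y - 2)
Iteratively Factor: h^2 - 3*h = (h)*(h - 3)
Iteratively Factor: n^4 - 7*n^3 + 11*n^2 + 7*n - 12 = (n + 1)*(n^3 - 8*n^2 + 19*n - 12) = (n - 4)*(n + 1)*(n^2 - 4*n + 3) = (n - 4)*(n - 3)*(n + 1)*(n - 1)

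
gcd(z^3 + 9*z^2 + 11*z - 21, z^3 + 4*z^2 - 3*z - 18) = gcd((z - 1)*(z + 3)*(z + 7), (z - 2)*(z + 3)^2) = z + 3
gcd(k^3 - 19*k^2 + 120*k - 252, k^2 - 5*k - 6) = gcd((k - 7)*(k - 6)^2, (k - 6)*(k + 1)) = k - 6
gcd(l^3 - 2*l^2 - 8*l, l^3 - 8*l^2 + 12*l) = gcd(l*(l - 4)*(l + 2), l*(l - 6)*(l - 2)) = l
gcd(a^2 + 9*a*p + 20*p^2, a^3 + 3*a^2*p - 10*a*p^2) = a + 5*p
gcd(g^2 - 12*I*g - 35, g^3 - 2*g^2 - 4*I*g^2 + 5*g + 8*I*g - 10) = g - 5*I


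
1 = 1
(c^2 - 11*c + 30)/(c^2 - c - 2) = (-c^2 + 11*c - 30)/(-c^2 + c + 2)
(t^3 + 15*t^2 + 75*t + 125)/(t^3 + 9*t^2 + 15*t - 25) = (t + 5)/(t - 1)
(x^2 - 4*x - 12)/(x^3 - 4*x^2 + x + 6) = (x^2 - 4*x - 12)/(x^3 - 4*x^2 + x + 6)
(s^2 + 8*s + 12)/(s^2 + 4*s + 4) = (s + 6)/(s + 2)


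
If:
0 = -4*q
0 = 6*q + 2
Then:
No Solution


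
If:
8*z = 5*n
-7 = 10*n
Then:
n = -7/10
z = -7/16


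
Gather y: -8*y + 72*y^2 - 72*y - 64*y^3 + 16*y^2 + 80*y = -64*y^3 + 88*y^2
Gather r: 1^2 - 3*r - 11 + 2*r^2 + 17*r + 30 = 2*r^2 + 14*r + 20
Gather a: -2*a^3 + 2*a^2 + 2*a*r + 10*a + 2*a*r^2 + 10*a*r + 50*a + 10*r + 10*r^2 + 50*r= -2*a^3 + 2*a^2 + a*(2*r^2 + 12*r + 60) + 10*r^2 + 60*r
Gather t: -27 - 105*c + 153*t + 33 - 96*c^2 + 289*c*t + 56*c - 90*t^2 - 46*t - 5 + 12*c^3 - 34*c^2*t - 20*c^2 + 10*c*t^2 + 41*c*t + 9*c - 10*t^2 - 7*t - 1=12*c^3 - 116*c^2 - 40*c + t^2*(10*c - 100) + t*(-34*c^2 + 330*c + 100)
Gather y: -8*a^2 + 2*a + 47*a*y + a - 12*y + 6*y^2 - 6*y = -8*a^2 + 3*a + 6*y^2 + y*(47*a - 18)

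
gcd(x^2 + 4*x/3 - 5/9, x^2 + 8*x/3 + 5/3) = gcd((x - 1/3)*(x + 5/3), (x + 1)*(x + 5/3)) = x + 5/3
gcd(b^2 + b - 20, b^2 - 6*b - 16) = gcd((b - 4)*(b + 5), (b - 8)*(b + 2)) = 1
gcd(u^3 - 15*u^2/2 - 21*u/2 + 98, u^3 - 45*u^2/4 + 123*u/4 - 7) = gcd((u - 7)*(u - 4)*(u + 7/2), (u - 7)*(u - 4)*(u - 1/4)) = u^2 - 11*u + 28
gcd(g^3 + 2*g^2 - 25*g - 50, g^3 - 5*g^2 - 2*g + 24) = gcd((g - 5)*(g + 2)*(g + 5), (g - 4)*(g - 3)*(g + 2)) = g + 2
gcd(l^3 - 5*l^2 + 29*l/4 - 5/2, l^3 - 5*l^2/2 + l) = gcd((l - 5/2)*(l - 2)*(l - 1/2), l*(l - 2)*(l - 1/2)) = l^2 - 5*l/2 + 1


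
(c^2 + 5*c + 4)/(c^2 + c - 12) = (c + 1)/(c - 3)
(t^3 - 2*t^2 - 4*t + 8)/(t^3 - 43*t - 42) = (-t^3 + 2*t^2 + 4*t - 8)/(-t^3 + 43*t + 42)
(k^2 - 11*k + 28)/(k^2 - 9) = (k^2 - 11*k + 28)/(k^2 - 9)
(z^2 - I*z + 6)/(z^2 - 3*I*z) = (z + 2*I)/z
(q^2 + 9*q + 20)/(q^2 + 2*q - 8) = (q + 5)/(q - 2)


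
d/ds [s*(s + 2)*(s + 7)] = 3*s^2 + 18*s + 14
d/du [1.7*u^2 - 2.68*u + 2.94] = 3.4*u - 2.68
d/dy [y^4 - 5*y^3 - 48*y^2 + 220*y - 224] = 4*y^3 - 15*y^2 - 96*y + 220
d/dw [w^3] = 3*w^2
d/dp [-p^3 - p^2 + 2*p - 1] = -3*p^2 - 2*p + 2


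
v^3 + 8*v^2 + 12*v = v*(v + 2)*(v + 6)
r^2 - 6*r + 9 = (r - 3)^2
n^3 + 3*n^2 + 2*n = n*(n + 1)*(n + 2)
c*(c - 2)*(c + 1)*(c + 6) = c^4 + 5*c^3 - 8*c^2 - 12*c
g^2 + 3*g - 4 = (g - 1)*(g + 4)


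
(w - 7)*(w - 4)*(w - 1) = w^3 - 12*w^2 + 39*w - 28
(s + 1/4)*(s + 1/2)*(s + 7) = s^3 + 31*s^2/4 + 43*s/8 + 7/8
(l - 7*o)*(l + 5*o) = l^2 - 2*l*o - 35*o^2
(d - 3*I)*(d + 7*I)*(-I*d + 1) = -I*d^3 + 5*d^2 - 17*I*d + 21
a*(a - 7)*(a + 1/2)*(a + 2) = a^4 - 9*a^3/2 - 33*a^2/2 - 7*a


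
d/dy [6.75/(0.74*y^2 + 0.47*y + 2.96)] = (-9.99*y - 3.1725)/(0.74*y^2 + 0.47*y + 2.96)^2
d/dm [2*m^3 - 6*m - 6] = 6*m^2 - 6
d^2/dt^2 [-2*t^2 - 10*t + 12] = -4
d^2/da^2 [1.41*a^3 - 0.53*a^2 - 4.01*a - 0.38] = 8.46*a - 1.06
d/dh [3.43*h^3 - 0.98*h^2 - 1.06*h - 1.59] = 10.29*h^2 - 1.96*h - 1.06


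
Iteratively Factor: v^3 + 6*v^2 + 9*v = (v + 3)*(v^2 + 3*v) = v*(v + 3)*(v + 3)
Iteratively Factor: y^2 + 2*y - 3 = (y + 3)*(y - 1)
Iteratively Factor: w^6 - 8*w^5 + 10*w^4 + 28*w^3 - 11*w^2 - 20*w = (w)*(w^5 - 8*w^4 + 10*w^3 + 28*w^2 - 11*w - 20) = w*(w - 4)*(w^4 - 4*w^3 - 6*w^2 + 4*w + 5) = w*(w - 5)*(w - 4)*(w^3 + w^2 - w - 1) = w*(w - 5)*(w - 4)*(w - 1)*(w^2 + 2*w + 1) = w*(w - 5)*(w - 4)*(w - 1)*(w + 1)*(w + 1)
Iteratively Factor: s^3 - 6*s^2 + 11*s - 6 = (s - 3)*(s^2 - 3*s + 2) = (s - 3)*(s - 1)*(s - 2)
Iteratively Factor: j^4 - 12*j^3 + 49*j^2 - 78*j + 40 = (j - 1)*(j^3 - 11*j^2 + 38*j - 40) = (j - 2)*(j - 1)*(j^2 - 9*j + 20) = (j - 4)*(j - 2)*(j - 1)*(j - 5)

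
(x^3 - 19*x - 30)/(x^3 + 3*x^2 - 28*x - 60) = (x + 3)/(x + 6)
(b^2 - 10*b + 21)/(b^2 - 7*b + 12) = (b - 7)/(b - 4)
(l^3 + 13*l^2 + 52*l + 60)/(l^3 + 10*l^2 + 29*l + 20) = (l^2 + 8*l + 12)/(l^2 + 5*l + 4)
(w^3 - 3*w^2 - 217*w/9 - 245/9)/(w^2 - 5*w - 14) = (w^2 + 4*w + 35/9)/(w + 2)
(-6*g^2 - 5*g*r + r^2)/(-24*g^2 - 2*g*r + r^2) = (g + r)/(4*g + r)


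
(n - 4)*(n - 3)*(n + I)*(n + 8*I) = n^4 - 7*n^3 + 9*I*n^3 + 4*n^2 - 63*I*n^2 + 56*n + 108*I*n - 96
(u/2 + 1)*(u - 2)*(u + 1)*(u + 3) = u^4/2 + 2*u^3 - u^2/2 - 8*u - 6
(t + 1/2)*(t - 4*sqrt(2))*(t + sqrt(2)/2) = t^3 - 7*sqrt(2)*t^2/2 + t^2/2 - 4*t - 7*sqrt(2)*t/4 - 2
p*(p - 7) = p^2 - 7*p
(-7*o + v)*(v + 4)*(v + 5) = -7*o*v^2 - 63*o*v - 140*o + v^3 + 9*v^2 + 20*v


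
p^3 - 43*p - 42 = (p - 7)*(p + 1)*(p + 6)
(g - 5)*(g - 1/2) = g^2 - 11*g/2 + 5/2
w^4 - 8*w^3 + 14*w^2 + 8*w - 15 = (w - 5)*(w - 3)*(w - 1)*(w + 1)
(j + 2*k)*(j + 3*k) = j^2 + 5*j*k + 6*k^2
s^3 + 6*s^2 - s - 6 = (s - 1)*(s + 1)*(s + 6)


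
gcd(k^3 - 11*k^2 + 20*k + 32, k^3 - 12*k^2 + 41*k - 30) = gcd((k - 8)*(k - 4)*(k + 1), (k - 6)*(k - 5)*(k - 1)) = 1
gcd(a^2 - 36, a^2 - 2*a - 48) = a + 6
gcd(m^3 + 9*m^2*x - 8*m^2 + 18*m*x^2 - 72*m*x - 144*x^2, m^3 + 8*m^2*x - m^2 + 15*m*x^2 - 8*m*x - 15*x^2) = m + 3*x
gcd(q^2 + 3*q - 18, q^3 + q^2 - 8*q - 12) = q - 3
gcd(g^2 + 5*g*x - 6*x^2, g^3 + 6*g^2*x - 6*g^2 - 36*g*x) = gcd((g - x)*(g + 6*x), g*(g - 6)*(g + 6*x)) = g + 6*x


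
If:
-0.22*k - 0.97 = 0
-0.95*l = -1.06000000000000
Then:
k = -4.41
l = 1.12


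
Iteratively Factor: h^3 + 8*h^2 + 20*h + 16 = (h + 4)*(h^2 + 4*h + 4) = (h + 2)*(h + 4)*(h + 2)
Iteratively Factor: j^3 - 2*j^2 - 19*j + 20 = (j - 1)*(j^2 - j - 20) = (j - 1)*(j + 4)*(j - 5)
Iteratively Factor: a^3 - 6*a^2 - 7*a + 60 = (a + 3)*(a^2 - 9*a + 20) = (a - 5)*(a + 3)*(a - 4)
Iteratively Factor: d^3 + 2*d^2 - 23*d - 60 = (d + 4)*(d^2 - 2*d - 15) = (d + 3)*(d + 4)*(d - 5)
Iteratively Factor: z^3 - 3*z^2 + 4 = (z + 1)*(z^2 - 4*z + 4) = (z - 2)*(z + 1)*(z - 2)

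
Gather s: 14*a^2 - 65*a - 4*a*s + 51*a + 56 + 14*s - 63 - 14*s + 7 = 14*a^2 - 4*a*s - 14*a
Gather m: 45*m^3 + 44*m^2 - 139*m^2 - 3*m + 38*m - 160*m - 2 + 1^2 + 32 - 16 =45*m^3 - 95*m^2 - 125*m + 15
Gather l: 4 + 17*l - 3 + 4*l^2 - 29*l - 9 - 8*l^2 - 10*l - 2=-4*l^2 - 22*l - 10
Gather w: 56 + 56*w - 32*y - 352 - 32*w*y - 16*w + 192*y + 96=w*(40 - 32*y) + 160*y - 200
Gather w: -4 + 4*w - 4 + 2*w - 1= 6*w - 9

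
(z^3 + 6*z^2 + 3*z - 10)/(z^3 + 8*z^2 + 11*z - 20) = (z + 2)/(z + 4)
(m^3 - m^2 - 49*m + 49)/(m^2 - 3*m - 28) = (m^2 + 6*m - 7)/(m + 4)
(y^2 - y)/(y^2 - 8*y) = (y - 1)/(y - 8)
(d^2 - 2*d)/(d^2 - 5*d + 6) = d/(d - 3)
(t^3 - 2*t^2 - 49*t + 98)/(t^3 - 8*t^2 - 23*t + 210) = (t^2 + 5*t - 14)/(t^2 - t - 30)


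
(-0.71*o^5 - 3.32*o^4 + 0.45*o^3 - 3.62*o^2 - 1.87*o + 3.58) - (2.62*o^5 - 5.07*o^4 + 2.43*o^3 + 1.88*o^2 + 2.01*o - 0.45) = -3.33*o^5 + 1.75*o^4 - 1.98*o^3 - 5.5*o^2 - 3.88*o + 4.03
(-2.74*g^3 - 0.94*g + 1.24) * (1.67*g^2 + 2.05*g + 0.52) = -4.5758*g^5 - 5.617*g^4 - 2.9946*g^3 + 0.1438*g^2 + 2.0532*g + 0.6448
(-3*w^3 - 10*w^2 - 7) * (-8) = 24*w^3 + 80*w^2 + 56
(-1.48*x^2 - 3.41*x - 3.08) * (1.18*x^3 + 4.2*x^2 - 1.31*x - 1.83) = -1.7464*x^5 - 10.2398*x^4 - 16.0176*x^3 - 5.7605*x^2 + 10.2751*x + 5.6364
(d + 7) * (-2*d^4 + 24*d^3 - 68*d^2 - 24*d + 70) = -2*d^5 + 10*d^4 + 100*d^3 - 500*d^2 - 98*d + 490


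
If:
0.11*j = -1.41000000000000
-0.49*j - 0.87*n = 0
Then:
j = -12.82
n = 7.22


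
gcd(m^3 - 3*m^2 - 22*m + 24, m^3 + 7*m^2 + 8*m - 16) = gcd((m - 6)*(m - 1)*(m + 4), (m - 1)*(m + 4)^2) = m^2 + 3*m - 4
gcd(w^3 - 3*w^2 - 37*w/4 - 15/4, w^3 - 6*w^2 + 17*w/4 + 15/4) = w^2 - 9*w/2 - 5/2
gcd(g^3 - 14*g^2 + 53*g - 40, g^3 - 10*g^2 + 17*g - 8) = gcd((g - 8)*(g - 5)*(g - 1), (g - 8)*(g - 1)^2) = g^2 - 9*g + 8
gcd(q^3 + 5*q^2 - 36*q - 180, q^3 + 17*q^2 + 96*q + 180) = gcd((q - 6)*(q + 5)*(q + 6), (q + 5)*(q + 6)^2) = q^2 + 11*q + 30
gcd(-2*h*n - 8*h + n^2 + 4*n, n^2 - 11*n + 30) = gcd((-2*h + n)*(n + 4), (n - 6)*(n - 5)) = 1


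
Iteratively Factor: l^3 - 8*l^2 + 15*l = (l - 3)*(l^2 - 5*l) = l*(l - 3)*(l - 5)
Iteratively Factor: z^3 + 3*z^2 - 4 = (z - 1)*(z^2 + 4*z + 4) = (z - 1)*(z + 2)*(z + 2)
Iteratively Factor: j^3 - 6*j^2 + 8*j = (j - 4)*(j^2 - 2*j) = j*(j - 4)*(j - 2)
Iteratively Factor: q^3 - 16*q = (q + 4)*(q^2 - 4*q) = q*(q + 4)*(q - 4)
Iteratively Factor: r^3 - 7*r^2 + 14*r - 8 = (r - 4)*(r^2 - 3*r + 2) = (r - 4)*(r - 2)*(r - 1)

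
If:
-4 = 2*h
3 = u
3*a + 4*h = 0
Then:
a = 8/3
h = -2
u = 3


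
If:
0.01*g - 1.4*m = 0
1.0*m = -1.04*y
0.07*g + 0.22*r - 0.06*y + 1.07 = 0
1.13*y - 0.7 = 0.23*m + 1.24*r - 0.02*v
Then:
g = -145.6*y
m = -1.04*y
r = 46.6*y - 4.86363636363636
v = 2820.74*y - 266.545454545455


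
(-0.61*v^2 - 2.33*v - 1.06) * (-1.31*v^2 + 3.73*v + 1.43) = 0.7991*v^4 + 0.777*v^3 - 8.1746*v^2 - 7.2857*v - 1.5158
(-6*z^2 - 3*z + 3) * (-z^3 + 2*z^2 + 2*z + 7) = 6*z^5 - 9*z^4 - 21*z^3 - 42*z^2 - 15*z + 21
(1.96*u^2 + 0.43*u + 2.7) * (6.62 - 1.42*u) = -2.7832*u^3 + 12.3646*u^2 - 0.9874*u + 17.874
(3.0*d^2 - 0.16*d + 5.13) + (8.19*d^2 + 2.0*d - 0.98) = 11.19*d^2 + 1.84*d + 4.15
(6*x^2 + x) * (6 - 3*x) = -18*x^3 + 33*x^2 + 6*x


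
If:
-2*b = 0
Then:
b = 0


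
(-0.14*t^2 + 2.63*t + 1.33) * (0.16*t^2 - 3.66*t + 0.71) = -0.0224*t^4 + 0.9332*t^3 - 9.5124*t^2 - 3.0005*t + 0.9443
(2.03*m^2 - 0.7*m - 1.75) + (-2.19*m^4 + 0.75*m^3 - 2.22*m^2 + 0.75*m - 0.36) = -2.19*m^4 + 0.75*m^3 - 0.19*m^2 + 0.05*m - 2.11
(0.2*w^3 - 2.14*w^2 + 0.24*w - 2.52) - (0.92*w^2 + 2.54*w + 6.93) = 0.2*w^3 - 3.06*w^2 - 2.3*w - 9.45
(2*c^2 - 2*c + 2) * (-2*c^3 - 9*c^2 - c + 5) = -4*c^5 - 14*c^4 + 12*c^3 - 6*c^2 - 12*c + 10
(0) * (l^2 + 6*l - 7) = 0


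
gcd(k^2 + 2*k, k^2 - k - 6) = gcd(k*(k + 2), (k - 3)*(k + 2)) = k + 2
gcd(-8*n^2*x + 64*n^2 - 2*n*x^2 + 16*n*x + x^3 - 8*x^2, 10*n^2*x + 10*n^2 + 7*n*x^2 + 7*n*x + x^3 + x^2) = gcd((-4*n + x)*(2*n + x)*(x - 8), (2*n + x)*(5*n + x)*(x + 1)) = 2*n + x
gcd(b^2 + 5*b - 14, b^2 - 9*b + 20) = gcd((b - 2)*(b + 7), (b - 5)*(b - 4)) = 1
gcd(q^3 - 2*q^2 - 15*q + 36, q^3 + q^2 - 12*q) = q^2 + q - 12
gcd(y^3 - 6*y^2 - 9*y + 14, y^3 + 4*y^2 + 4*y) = y + 2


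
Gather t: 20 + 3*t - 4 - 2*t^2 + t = -2*t^2 + 4*t + 16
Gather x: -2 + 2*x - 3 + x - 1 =3*x - 6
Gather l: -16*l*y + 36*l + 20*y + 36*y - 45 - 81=l*(36 - 16*y) + 56*y - 126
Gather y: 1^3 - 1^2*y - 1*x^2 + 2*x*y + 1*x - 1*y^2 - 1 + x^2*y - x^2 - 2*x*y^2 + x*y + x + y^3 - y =-2*x^2 + 2*x + y^3 + y^2*(-2*x - 1) + y*(x^2 + 3*x - 2)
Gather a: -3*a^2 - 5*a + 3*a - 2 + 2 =-3*a^2 - 2*a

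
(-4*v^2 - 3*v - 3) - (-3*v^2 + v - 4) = -v^2 - 4*v + 1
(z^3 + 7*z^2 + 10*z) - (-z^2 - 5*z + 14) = z^3 + 8*z^2 + 15*z - 14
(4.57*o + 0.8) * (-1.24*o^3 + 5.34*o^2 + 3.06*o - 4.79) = -5.6668*o^4 + 23.4118*o^3 + 18.2562*o^2 - 19.4423*o - 3.832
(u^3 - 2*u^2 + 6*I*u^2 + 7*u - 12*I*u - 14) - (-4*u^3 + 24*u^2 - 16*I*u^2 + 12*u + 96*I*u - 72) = 5*u^3 - 26*u^2 + 22*I*u^2 - 5*u - 108*I*u + 58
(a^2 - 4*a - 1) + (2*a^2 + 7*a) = 3*a^2 + 3*a - 1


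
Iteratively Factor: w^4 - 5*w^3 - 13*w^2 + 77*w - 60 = (w - 1)*(w^3 - 4*w^2 - 17*w + 60) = (w - 1)*(w + 4)*(w^2 - 8*w + 15) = (w - 5)*(w - 1)*(w + 4)*(w - 3)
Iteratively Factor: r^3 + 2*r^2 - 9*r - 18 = (r - 3)*(r^2 + 5*r + 6) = (r - 3)*(r + 3)*(r + 2)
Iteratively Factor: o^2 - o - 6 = (o + 2)*(o - 3)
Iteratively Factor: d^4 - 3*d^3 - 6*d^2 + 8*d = (d - 1)*(d^3 - 2*d^2 - 8*d) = d*(d - 1)*(d^2 - 2*d - 8) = d*(d - 1)*(d + 2)*(d - 4)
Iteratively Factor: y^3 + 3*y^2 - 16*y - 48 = (y + 3)*(y^2 - 16) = (y - 4)*(y + 3)*(y + 4)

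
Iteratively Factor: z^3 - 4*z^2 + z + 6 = (z - 3)*(z^2 - z - 2) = (z - 3)*(z - 2)*(z + 1)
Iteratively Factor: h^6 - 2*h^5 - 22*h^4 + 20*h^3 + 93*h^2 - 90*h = (h - 5)*(h^5 + 3*h^4 - 7*h^3 - 15*h^2 + 18*h) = (h - 5)*(h + 3)*(h^4 - 7*h^2 + 6*h) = (h - 5)*(h - 1)*(h + 3)*(h^3 + h^2 - 6*h) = h*(h - 5)*(h - 1)*(h + 3)*(h^2 + h - 6) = h*(h - 5)*(h - 2)*(h - 1)*(h + 3)*(h + 3)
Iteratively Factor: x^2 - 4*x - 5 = (x - 5)*(x + 1)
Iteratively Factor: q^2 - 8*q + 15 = (q - 5)*(q - 3)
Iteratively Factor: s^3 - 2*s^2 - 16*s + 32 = (s - 4)*(s^2 + 2*s - 8) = (s - 4)*(s - 2)*(s + 4)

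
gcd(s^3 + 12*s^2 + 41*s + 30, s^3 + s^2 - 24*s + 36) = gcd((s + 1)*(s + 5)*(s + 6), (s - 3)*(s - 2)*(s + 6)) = s + 6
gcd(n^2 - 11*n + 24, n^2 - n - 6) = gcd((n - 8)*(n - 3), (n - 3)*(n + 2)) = n - 3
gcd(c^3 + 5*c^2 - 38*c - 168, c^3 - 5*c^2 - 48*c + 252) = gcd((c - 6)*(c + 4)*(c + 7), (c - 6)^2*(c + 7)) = c^2 + c - 42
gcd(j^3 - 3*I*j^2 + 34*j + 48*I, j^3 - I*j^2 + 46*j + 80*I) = j^2 - 6*I*j + 16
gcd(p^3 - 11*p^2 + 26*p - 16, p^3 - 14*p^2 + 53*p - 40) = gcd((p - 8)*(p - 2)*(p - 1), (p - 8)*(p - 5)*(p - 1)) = p^2 - 9*p + 8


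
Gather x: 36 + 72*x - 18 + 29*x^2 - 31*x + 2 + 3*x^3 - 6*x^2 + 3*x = 3*x^3 + 23*x^2 + 44*x + 20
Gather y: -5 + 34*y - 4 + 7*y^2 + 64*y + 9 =7*y^2 + 98*y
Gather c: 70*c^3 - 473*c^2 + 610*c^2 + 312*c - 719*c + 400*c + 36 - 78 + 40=70*c^3 + 137*c^2 - 7*c - 2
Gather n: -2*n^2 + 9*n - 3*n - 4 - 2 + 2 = -2*n^2 + 6*n - 4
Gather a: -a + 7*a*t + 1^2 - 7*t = a*(7*t - 1) - 7*t + 1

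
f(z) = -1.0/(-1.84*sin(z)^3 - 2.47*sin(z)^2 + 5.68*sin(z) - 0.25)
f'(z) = -1.0*(5.52*sin(z)^2*cos(z) + 4.94*sin(z)*cos(z) - 5.68*cos(z))/(-1.84*sin(z)^3 - 2.47*sin(z)^2 + 5.68*sin(z) - 0.25)^2 = (-5.52*sin(z)^2 - 4.94*sin(z) + 5.68)*cos(z)/(1.84*sin(z)^3 + 2.47*sin(z)^2 - 5.68*sin(z) + 0.25)^2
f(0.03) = 12.21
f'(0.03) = 823.65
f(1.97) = -0.69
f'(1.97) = 0.66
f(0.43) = -0.64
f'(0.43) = 1.00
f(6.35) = -8.50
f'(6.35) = 383.78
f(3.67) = 0.29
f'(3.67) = -0.48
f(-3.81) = -0.53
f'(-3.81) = -0.11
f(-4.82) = -0.87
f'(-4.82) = -0.38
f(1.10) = -0.65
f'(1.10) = -0.59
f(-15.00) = 0.22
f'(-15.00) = -0.25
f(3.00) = -2.01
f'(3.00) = -19.51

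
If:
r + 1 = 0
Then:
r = -1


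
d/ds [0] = 0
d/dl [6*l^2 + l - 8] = 12*l + 1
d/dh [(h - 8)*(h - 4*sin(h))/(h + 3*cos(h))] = ((h - 8)*(h - 4*sin(h))*(3*sin(h) - 1) + (h + 3*cos(h))*(h + (8 - h)*(4*cos(h) - 1) - 4*sin(h)))/(h + 3*cos(h))^2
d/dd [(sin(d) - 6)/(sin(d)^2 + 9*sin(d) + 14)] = (12*sin(d) + cos(d)^2 + 67)*cos(d)/(sin(d)^2 + 9*sin(d) + 14)^2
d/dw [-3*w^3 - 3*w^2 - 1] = 3*w*(-3*w - 2)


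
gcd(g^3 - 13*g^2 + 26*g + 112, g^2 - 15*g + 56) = g^2 - 15*g + 56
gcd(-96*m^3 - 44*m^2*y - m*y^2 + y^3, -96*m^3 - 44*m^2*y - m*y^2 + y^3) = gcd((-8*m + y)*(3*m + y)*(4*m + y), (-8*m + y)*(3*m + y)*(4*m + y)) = -96*m^3 - 44*m^2*y - m*y^2 + y^3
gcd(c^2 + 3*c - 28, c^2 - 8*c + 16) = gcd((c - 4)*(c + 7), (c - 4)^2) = c - 4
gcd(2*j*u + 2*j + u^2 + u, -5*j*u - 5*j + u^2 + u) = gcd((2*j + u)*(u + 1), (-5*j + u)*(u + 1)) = u + 1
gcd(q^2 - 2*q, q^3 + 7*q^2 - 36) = q - 2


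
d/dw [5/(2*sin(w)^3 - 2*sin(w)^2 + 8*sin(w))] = 5*(-3*cos(w) + 2/tan(w) - 4*cos(w)/sin(w)^2)/(2*(sin(w)^2 - sin(w) + 4)^2)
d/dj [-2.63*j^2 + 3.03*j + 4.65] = 3.03 - 5.26*j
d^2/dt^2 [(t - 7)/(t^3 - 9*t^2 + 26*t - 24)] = 2*((t - 7)*(3*t^2 - 18*t + 26)^2 + (-3*t^2 + 18*t - 3*(t - 7)*(t - 3) - 26)*(t^3 - 9*t^2 + 26*t - 24))/(t^3 - 9*t^2 + 26*t - 24)^3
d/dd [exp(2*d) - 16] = 2*exp(2*d)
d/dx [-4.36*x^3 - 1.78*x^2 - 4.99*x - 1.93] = -13.08*x^2 - 3.56*x - 4.99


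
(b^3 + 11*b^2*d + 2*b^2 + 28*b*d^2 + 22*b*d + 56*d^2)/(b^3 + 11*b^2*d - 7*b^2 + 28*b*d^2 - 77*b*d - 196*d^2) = (b + 2)/(b - 7)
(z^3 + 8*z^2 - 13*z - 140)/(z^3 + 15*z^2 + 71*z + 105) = (z - 4)/(z + 3)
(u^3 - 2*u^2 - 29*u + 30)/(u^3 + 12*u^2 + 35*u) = (u^2 - 7*u + 6)/(u*(u + 7))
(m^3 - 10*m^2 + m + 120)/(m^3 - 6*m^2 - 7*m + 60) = (m - 8)/(m - 4)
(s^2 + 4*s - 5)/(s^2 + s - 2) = (s + 5)/(s + 2)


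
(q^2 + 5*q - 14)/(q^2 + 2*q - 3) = (q^2 + 5*q - 14)/(q^2 + 2*q - 3)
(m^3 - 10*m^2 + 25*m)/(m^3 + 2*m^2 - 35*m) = (m - 5)/(m + 7)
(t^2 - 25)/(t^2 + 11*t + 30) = (t - 5)/(t + 6)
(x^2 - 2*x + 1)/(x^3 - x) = (x - 1)/(x*(x + 1))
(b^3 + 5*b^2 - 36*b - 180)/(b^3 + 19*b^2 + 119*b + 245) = (b^2 - 36)/(b^2 + 14*b + 49)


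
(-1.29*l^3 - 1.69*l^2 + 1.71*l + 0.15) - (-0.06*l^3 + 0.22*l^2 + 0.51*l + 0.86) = -1.23*l^3 - 1.91*l^2 + 1.2*l - 0.71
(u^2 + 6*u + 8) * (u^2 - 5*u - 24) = u^4 + u^3 - 46*u^2 - 184*u - 192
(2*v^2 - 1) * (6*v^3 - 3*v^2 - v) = 12*v^5 - 6*v^4 - 8*v^3 + 3*v^2 + v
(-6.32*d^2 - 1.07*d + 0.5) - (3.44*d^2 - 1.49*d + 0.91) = -9.76*d^2 + 0.42*d - 0.41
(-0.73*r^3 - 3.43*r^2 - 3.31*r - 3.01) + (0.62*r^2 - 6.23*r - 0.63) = -0.73*r^3 - 2.81*r^2 - 9.54*r - 3.64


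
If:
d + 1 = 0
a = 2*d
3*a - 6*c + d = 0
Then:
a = -2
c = -7/6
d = -1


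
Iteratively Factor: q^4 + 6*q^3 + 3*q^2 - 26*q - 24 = (q + 3)*(q^3 + 3*q^2 - 6*q - 8) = (q + 1)*(q + 3)*(q^2 + 2*q - 8) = (q + 1)*(q + 3)*(q + 4)*(q - 2)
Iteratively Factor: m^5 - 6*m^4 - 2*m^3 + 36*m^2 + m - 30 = (m - 1)*(m^4 - 5*m^3 - 7*m^2 + 29*m + 30) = (m - 5)*(m - 1)*(m^3 - 7*m - 6) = (m - 5)*(m - 3)*(m - 1)*(m^2 + 3*m + 2) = (m - 5)*(m - 3)*(m - 1)*(m + 2)*(m + 1)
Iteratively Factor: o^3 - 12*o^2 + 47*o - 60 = (o - 4)*(o^2 - 8*o + 15) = (o - 5)*(o - 4)*(o - 3)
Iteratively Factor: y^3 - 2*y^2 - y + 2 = (y + 1)*(y^2 - 3*y + 2) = (y - 2)*(y + 1)*(y - 1)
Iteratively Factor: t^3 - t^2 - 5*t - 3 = (t - 3)*(t^2 + 2*t + 1) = (t - 3)*(t + 1)*(t + 1)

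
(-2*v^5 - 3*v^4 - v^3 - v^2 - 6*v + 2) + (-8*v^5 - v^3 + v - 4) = -10*v^5 - 3*v^4 - 2*v^3 - v^2 - 5*v - 2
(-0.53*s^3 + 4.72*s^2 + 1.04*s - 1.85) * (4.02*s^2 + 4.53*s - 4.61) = -2.1306*s^5 + 16.5735*s^4 + 28.0057*s^3 - 24.485*s^2 - 13.1749*s + 8.5285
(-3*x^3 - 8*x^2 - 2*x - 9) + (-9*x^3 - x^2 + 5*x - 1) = -12*x^3 - 9*x^2 + 3*x - 10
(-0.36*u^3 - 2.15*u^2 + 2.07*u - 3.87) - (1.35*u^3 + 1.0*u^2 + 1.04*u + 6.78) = -1.71*u^3 - 3.15*u^2 + 1.03*u - 10.65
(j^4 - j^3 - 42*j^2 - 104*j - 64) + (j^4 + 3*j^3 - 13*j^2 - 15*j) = 2*j^4 + 2*j^3 - 55*j^2 - 119*j - 64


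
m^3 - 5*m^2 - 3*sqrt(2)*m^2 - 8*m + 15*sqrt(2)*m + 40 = (m - 5)*(m - 4*sqrt(2))*(m + sqrt(2))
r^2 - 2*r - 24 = (r - 6)*(r + 4)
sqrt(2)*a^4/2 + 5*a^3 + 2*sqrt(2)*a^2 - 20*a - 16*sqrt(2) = (a - 2)*(a + sqrt(2))*(a + 4*sqrt(2))*(sqrt(2)*a/2 + sqrt(2))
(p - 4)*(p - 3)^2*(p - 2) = p^4 - 12*p^3 + 53*p^2 - 102*p + 72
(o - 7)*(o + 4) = o^2 - 3*o - 28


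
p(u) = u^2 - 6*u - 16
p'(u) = 2*u - 6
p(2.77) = -24.95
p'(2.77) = -0.46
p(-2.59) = 6.25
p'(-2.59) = -11.18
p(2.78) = -24.95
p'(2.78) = -0.44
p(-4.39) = 29.61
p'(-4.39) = -14.78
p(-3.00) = 11.00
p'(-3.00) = -12.00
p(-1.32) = -6.34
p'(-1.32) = -8.64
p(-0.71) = -11.24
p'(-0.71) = -7.42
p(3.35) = -24.88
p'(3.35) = 0.70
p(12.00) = 56.00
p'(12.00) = 18.00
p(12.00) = 56.00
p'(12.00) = 18.00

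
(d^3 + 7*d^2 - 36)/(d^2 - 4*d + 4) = (d^2 + 9*d + 18)/(d - 2)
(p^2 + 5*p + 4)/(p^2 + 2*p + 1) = (p + 4)/(p + 1)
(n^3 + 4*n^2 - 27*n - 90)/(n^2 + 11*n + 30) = (n^2 - 2*n - 15)/(n + 5)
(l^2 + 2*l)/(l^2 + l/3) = 3*(l + 2)/(3*l + 1)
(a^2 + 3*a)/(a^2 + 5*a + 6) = a/(a + 2)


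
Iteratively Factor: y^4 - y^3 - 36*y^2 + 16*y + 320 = (y + 4)*(y^3 - 5*y^2 - 16*y + 80) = (y + 4)^2*(y^2 - 9*y + 20) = (y - 5)*(y + 4)^2*(y - 4)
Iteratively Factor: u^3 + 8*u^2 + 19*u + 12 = (u + 4)*(u^2 + 4*u + 3) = (u + 1)*(u + 4)*(u + 3)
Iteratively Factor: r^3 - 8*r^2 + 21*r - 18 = (r - 2)*(r^2 - 6*r + 9) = (r - 3)*(r - 2)*(r - 3)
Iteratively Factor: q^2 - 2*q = (q - 2)*(q)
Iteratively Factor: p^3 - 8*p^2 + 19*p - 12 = (p - 4)*(p^2 - 4*p + 3) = (p - 4)*(p - 1)*(p - 3)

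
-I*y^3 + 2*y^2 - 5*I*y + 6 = (y - 2*I)*(y + 3*I)*(-I*y + 1)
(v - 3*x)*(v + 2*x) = v^2 - v*x - 6*x^2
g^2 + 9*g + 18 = (g + 3)*(g + 6)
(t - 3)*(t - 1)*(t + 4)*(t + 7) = t^4 + 7*t^3 - 13*t^2 - 79*t + 84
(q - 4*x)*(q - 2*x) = q^2 - 6*q*x + 8*x^2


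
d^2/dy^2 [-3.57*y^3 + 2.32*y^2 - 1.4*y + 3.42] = 4.64 - 21.42*y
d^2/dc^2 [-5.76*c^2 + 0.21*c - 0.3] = -11.5200000000000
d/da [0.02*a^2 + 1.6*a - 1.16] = 0.04*a + 1.6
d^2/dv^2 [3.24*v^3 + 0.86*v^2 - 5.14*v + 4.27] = 19.44*v + 1.72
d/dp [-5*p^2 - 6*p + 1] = -10*p - 6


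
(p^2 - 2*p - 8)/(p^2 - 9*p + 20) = (p + 2)/(p - 5)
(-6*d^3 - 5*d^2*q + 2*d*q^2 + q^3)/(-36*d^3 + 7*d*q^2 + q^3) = (d + q)/(6*d + q)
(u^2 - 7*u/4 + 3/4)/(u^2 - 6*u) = (4*u^2 - 7*u + 3)/(4*u*(u - 6))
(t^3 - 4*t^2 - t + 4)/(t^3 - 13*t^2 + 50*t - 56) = (t^2 - 1)/(t^2 - 9*t + 14)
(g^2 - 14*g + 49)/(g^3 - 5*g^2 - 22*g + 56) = (g - 7)/(g^2 + 2*g - 8)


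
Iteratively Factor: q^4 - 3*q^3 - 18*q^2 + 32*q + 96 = (q + 3)*(q^3 - 6*q^2 + 32) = (q - 4)*(q + 3)*(q^2 - 2*q - 8) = (q - 4)^2*(q + 3)*(q + 2)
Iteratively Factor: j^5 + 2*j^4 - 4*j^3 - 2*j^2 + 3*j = (j + 1)*(j^4 + j^3 - 5*j^2 + 3*j) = (j - 1)*(j + 1)*(j^3 + 2*j^2 - 3*j) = (j - 1)^2*(j + 1)*(j^2 + 3*j) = j*(j - 1)^2*(j + 1)*(j + 3)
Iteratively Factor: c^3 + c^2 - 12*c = (c + 4)*(c^2 - 3*c) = c*(c + 4)*(c - 3)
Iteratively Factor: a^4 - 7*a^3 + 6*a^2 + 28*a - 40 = (a - 2)*(a^3 - 5*a^2 - 4*a + 20) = (a - 2)^2*(a^2 - 3*a - 10) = (a - 5)*(a - 2)^2*(a + 2)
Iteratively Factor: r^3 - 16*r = (r)*(r^2 - 16) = r*(r - 4)*(r + 4)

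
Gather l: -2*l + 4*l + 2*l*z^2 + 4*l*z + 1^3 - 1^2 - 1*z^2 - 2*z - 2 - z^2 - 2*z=l*(2*z^2 + 4*z + 2) - 2*z^2 - 4*z - 2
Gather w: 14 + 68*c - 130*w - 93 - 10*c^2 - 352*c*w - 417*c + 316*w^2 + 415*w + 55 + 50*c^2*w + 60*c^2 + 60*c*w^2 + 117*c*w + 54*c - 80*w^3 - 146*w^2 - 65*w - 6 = 50*c^2 - 295*c - 80*w^3 + w^2*(60*c + 170) + w*(50*c^2 - 235*c + 220) - 30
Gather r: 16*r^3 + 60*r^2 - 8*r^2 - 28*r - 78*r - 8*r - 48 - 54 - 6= 16*r^3 + 52*r^2 - 114*r - 108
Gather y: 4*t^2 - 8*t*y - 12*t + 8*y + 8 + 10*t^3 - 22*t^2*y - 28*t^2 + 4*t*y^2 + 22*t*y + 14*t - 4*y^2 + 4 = 10*t^3 - 24*t^2 + 2*t + y^2*(4*t - 4) + y*(-22*t^2 + 14*t + 8) + 12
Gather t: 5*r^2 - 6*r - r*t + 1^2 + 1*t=5*r^2 - 6*r + t*(1 - r) + 1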